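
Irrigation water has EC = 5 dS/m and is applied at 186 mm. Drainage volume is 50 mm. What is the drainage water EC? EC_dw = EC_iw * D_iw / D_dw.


EC_dw = EC_iw * D_iw / D_dw
EC_dw = 5 * 186 / 50
EC_dw = 930 / 50

18.6000 dS/m


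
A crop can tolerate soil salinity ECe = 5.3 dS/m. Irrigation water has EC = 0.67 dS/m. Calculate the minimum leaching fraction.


LR = ECiw / (5*ECe - ECiw)
LR = 0.67 / (5*5.3 - 0.67)
LR = 0.67 / 25.8300

0.0259


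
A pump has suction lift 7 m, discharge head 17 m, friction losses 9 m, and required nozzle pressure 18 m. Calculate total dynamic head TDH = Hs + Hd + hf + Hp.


TDH = Hs + Hd + hf + Hp = 7 + 17 + 9 + 18 = 51

51 m


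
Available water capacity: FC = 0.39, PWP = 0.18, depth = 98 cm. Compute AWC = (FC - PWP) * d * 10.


AWC = (FC - PWP) * d * 10
AWC = (0.39 - 0.18) * 98 * 10
AWC = 0.2100 * 98 * 10

205.8000 mm


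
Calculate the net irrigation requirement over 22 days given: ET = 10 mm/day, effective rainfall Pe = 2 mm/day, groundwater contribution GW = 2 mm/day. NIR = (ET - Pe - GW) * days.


Daily deficit = ET - Pe - GW = 10 - 2 - 2 = 6 mm/day
NIR = 6 * 22 = 132 mm

132.0000 mm


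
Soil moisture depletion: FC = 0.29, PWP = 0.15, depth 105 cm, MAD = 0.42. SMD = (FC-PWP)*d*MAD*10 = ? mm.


SMD = (FC - PWP) * d * MAD * 10
SMD = (0.29 - 0.15) * 105 * 0.42 * 10
SMD = 0.1400 * 105 * 0.42 * 10

61.7400 mm


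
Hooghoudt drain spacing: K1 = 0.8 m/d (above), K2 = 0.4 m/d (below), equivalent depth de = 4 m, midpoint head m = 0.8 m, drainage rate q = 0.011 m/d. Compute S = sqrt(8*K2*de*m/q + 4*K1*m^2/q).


S^2 = 8*K2*de*m/q + 4*K1*m^2/q
S^2 = 8*0.4*4*0.8/0.011 + 4*0.8*0.8^2/0.011
S = sqrt(1117.0909)

33.4229 m


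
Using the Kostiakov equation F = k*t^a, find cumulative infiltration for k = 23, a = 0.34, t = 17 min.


F = k * t^a = 23 * 17^0.34
F = 23 * 2.620310

60.2671 mm


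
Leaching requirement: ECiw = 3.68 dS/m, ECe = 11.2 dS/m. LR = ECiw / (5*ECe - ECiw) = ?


LR = ECiw / (5*ECe - ECiw)
LR = 3.68 / (5*11.2 - 3.68)
LR = 3.68 / 52.3200

0.0703


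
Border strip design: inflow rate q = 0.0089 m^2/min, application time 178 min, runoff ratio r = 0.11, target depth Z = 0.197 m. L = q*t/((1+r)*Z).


L = q*t/((1+r)*Z)
L = 0.0089*178/((1+0.11)*0.197)
L = 1.5842/0.21867

7.2447 m


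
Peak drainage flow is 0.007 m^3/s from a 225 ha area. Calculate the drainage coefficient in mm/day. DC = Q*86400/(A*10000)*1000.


DC = Q * 86400 / (A * 10000) * 1000
DC = 0.007 * 86400 / (225 * 10000) * 1000
DC = 604800.0000 / 2250000

0.2688 mm/day


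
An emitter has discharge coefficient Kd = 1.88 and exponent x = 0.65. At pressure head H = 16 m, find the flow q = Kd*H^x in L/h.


q = Kd * H^x = 1.88 * 16^0.65 = 1.88 * 6.062866

11.3982 L/h


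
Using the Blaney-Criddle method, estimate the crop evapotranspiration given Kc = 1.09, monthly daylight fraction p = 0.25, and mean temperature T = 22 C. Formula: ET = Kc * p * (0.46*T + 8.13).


ET = Kc * p * (0.46*T + 8.13)
ET = 1.09 * 0.25 * (0.46*22 + 8.13)
ET = 1.09 * 0.25 * 18.2500

4.9731 mm/day


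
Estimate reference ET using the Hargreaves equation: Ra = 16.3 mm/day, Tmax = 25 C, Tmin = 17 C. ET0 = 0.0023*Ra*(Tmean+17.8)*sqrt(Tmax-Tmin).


Tmean = (Tmax + Tmin)/2 = (25 + 17)/2 = 21.0
ET0 = 0.0023 * 16.3 * (21.0 + 17.8) * sqrt(25 - 17)
ET0 = 0.0023 * 16.3 * 38.8 * 2.828427

4.1143 mm/day


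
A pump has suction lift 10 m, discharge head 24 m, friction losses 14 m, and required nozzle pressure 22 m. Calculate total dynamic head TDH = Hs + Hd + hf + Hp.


TDH = Hs + Hd + hf + Hp = 10 + 24 + 14 + 22 = 70

70 m


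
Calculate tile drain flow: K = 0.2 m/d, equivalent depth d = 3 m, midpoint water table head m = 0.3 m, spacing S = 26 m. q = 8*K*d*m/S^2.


q = 8*K*d*m/S^2
q = 8*0.2*3*0.3/26^2
q = 1.4400 / 676

0.0021 m/d


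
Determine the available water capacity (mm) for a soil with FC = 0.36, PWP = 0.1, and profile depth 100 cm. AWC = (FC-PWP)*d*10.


AWC = (FC - PWP) * d * 10
AWC = (0.36 - 0.1) * 100 * 10
AWC = 0.2600 * 100 * 10

260.0000 mm


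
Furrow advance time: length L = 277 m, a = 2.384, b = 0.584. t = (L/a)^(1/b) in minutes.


t = (L/a)^(1/b)
t = (277/2.384)^(1/0.584)
t = 116.191275^(1/0.584)

3437.6054 min


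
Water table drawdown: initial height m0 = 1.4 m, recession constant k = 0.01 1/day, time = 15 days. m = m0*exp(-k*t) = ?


m = m0 * exp(-k*t)
m = 1.4 * exp(-0.01 * 15)
m = 1.4 * exp(-0.1500)

1.2050 m


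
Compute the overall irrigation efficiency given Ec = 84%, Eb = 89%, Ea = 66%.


Ec = 0.84, Eb = 0.89, Ea = 0.66
E = 0.84 * 0.89 * 0.66 * 100 = 49.3416%

49.3416 %


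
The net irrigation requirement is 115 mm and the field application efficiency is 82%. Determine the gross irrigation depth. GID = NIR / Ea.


Ea = 82% = 0.82
GID = NIR / Ea = 115 / 0.82 = 140.2439 mm

140.2439 mm


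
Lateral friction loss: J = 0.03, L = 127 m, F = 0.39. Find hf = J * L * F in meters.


hf = J * L * F = 0.03 * 127 * 0.39 = 1.4859 m

1.4859 m


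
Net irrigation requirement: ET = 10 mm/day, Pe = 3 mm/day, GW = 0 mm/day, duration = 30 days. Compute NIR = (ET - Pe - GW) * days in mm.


Daily deficit = ET - Pe - GW = 10 - 3 - 0 = 7 mm/day
NIR = 7 * 30 = 210 mm

210.0000 mm


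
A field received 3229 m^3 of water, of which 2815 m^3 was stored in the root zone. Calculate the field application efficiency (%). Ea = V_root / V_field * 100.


Ea = V_root / V_field * 100 = 2815 / 3229 * 100 = 87.1787%

87.1787 %


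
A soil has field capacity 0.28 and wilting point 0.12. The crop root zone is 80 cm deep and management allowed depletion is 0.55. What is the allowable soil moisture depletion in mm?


SMD = (FC - PWP) * d * MAD * 10
SMD = (0.28 - 0.12) * 80 * 0.55 * 10
SMD = 0.1600 * 80 * 0.55 * 10

70.4000 mm


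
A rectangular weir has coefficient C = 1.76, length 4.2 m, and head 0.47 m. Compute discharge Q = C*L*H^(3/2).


Q = C * L * H^(3/2) = 1.76 * 4.2 * 0.47^1.5 = 1.76 * 4.2 * 0.322216

2.3818 m^3/s


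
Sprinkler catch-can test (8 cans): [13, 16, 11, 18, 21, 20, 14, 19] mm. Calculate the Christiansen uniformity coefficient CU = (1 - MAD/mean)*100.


mean = 16.500000 mm
MAD = 3.000000 mm
CU = (1 - 3.000000/16.500000)*100

81.8182 %


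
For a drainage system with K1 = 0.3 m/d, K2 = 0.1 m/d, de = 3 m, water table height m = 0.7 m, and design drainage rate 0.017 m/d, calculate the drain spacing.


S^2 = 8*K2*de*m/q + 4*K1*m^2/q
S^2 = 8*0.1*3*0.7/0.017 + 4*0.3*0.7^2/0.017
S = sqrt(133.4118)

11.5504 m


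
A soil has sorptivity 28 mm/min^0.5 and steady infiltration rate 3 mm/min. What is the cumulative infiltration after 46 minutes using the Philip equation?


F = S*sqrt(t) + A*t
F = 28*sqrt(46) + 3*46
F = 28*6.782330 + 138

327.9052 mm


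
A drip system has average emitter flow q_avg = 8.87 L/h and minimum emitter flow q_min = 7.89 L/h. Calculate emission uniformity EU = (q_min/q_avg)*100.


EU = (q_min/q_avg)*100 = (7.89/8.87)*100 = 88.9515%

88.9515 %


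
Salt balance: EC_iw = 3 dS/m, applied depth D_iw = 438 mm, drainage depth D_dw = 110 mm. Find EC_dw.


EC_dw = EC_iw * D_iw / D_dw
EC_dw = 3 * 438 / 110
EC_dw = 1314 / 110

11.9455 dS/m


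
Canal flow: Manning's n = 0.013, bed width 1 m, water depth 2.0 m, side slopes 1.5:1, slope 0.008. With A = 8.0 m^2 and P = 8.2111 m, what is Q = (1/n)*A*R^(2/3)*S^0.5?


R = A/P = 8.0/8.2111 = 0.974291
Q = (1/0.013) * 8.0 * 0.974291^(2/3) * 0.008^0.5

54.0942 m^3/s


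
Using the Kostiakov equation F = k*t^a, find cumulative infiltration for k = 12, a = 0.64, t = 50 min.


F = k * t^a = 12 * 50^0.64
F = 12 * 12.227588

146.7311 mm


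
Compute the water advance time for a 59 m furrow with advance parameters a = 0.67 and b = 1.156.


t = (L/a)^(1/b)
t = (59/0.67)^(1/1.156)
t = 88.059701^(1/1.156)

48.1208 min


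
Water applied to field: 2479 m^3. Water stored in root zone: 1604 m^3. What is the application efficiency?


Ea = V_root / V_field * 100 = 1604 / 2479 * 100 = 64.7035%

64.7035 %


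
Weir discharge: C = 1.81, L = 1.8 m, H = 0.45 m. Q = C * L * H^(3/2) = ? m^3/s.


Q = C * L * H^(3/2) = 1.81 * 1.8 * 0.45^1.5 = 1.81 * 1.8 * 0.301869

0.9835 m^3/s


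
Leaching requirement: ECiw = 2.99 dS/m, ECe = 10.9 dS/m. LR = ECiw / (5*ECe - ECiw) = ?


LR = ECiw / (5*ECe - ECiw)
LR = 2.99 / (5*10.9 - 2.99)
LR = 2.99 / 51.5100

0.0580


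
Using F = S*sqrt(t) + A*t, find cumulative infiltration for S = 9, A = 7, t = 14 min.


F = S*sqrt(t) + A*t
F = 9*sqrt(14) + 7*14
F = 9*3.741657 + 98

131.6749 mm


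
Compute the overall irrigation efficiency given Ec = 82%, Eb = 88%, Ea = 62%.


Ec = 0.82, Eb = 0.88, Ea = 0.62
E = 0.82 * 0.88 * 0.62 * 100 = 44.7392%

44.7392 %


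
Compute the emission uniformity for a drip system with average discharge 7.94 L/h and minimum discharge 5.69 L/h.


EU = (q_min/q_avg)*100 = (5.69/7.94)*100 = 71.6625%

71.6625 %


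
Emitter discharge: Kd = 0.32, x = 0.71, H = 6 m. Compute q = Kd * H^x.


q = Kd * H^x = 0.32 * 6^0.71 = 0.32 * 3.568514

1.1419 L/h


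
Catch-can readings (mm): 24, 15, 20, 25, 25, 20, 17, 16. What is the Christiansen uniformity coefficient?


mean = 20.250000 mm
MAD = 3.312500 mm
CU = (1 - 3.312500/20.250000)*100

83.6420 %


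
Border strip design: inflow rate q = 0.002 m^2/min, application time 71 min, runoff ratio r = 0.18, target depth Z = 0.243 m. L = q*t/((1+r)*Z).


L = q*t/((1+r)*Z)
L = 0.002*71/((1+0.18)*0.243)
L = 0.142/0.28674

0.4952 m


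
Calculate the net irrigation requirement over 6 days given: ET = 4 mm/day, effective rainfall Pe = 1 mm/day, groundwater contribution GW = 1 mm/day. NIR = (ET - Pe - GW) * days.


Daily deficit = ET - Pe - GW = 4 - 1 - 1 = 2 mm/day
NIR = 2 * 6 = 12 mm

12.0000 mm


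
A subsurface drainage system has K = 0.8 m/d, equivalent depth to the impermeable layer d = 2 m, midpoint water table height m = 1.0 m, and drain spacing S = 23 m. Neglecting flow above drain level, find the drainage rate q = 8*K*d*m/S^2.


q = 8*K*d*m/S^2
q = 8*0.8*2*1.0/23^2
q = 12.8000 / 529

0.0242 m/d


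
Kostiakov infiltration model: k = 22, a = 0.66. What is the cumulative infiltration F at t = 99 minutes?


F = k * t^a = 22 * 99^0.66
F = 22 * 20.754832

456.6063 mm


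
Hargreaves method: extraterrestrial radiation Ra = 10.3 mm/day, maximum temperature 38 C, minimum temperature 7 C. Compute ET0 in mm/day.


Tmean = (Tmax + Tmin)/2 = (38 + 7)/2 = 22.5
ET0 = 0.0023 * 10.3 * (22.5 + 17.8) * sqrt(38 - 7)
ET0 = 0.0023 * 10.3 * 40.3 * 5.567764

5.3156 mm/day


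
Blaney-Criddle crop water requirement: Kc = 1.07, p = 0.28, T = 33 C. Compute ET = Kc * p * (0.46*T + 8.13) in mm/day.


ET = Kc * p * (0.46*T + 8.13)
ET = 1.07 * 0.28 * (0.46*33 + 8.13)
ET = 1.07 * 0.28 * 23.3100

6.9837 mm/day


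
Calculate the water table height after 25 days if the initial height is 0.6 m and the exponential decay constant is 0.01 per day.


m = m0 * exp(-k*t)
m = 0.6 * exp(-0.01 * 25)
m = 0.6 * exp(-0.2500)

0.4673 m


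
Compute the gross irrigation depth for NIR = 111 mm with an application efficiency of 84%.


Ea = 84% = 0.84
GID = NIR / Ea = 111 / 0.84 = 132.1429 mm

132.1429 mm


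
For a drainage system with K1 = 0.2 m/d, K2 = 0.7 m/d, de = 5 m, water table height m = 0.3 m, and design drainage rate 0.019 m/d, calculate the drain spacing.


S^2 = 8*K2*de*m/q + 4*K1*m^2/q
S^2 = 8*0.7*5*0.3/0.019 + 4*0.2*0.3^2/0.019
S = sqrt(445.8947)

21.1162 m


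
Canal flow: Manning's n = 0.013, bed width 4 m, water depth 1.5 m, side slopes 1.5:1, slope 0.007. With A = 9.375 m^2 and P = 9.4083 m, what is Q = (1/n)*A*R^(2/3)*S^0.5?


R = A/P = 9.375/9.4083 = 0.996461
Q = (1/0.013) * 9.375 * 0.996461^(2/3) * 0.007^0.5

60.1936 m^3/s


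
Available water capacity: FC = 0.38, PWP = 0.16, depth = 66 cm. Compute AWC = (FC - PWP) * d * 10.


AWC = (FC - PWP) * d * 10
AWC = (0.38 - 0.16) * 66 * 10
AWC = 0.2200 * 66 * 10

145.2000 mm


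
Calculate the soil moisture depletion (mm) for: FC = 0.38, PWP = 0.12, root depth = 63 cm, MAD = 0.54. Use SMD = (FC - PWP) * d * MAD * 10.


SMD = (FC - PWP) * d * MAD * 10
SMD = (0.38 - 0.12) * 63 * 0.54 * 10
SMD = 0.2600 * 63 * 0.54 * 10

88.4520 mm


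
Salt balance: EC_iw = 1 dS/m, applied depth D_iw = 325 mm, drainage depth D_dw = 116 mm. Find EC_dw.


EC_dw = EC_iw * D_iw / D_dw
EC_dw = 1 * 325 / 116
EC_dw = 325 / 116

2.8017 dS/m


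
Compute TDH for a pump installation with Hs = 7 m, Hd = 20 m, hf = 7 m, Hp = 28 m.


TDH = Hs + Hd + hf + Hp = 7 + 20 + 7 + 28 = 62

62 m


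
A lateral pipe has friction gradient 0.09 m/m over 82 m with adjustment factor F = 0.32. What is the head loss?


hf = J * L * F = 0.09 * 82 * 0.32 = 2.3616 m

2.3616 m


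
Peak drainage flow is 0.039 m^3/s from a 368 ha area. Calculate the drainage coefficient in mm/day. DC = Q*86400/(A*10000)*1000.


DC = Q * 86400 / (A * 10000) * 1000
DC = 0.039 * 86400 / (368 * 10000) * 1000
DC = 3369600.0000 / 3680000

0.9157 mm/day


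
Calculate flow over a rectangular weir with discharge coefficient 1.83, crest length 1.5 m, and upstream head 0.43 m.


Q = C * L * H^(3/2) = 1.83 * 1.5 * 0.43^1.5 = 1.83 * 1.5 * 0.281970

0.7740 m^3/s


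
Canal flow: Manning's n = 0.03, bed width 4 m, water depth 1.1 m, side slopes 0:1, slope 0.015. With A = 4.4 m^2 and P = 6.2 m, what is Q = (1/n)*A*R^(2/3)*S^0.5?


R = A/P = 4.4/6.2 = 0.709677
Q = (1/0.03) * 4.4 * 0.709677^(2/3) * 0.015^0.5

14.2917 m^3/s


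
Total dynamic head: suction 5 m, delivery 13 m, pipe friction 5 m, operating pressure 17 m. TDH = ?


TDH = Hs + Hd + hf + Hp = 5 + 13 + 5 + 17 = 40

40 m


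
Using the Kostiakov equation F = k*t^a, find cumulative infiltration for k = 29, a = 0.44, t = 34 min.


F = k * t^a = 29 * 34^0.44
F = 29 * 4.719008

136.8512 mm


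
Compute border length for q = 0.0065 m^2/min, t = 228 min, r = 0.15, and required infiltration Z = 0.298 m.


L = q*t/((1+r)*Z)
L = 0.0065*228/((1+0.15)*0.298)
L = 1.482/0.3427

4.3245 m


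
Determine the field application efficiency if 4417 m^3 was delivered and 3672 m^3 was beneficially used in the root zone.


Ea = V_root / V_field * 100 = 3672 / 4417 * 100 = 83.1333%

83.1333 %


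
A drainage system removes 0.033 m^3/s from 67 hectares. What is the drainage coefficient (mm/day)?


DC = Q * 86400 / (A * 10000) * 1000
DC = 0.033 * 86400 / (67 * 10000) * 1000
DC = 2851200.0000 / 670000

4.2555 mm/day


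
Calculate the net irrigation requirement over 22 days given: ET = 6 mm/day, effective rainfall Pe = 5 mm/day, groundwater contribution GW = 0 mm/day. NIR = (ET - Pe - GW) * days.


Daily deficit = ET - Pe - GW = 6 - 5 - 0 = 1 mm/day
NIR = 1 * 22 = 22 mm

22.0000 mm


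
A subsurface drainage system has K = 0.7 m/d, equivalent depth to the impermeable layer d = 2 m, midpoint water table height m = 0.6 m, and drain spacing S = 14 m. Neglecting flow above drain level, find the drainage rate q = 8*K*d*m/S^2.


q = 8*K*d*m/S^2
q = 8*0.7*2*0.6/14^2
q = 6.7200 / 196

0.0343 m/d


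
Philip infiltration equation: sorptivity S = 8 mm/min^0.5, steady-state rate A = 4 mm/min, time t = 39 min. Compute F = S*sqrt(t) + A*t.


F = S*sqrt(t) + A*t
F = 8*sqrt(39) + 4*39
F = 8*6.244998 + 156

205.9600 mm


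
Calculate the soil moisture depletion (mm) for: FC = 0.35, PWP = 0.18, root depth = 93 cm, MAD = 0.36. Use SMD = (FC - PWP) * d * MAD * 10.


SMD = (FC - PWP) * d * MAD * 10
SMD = (0.35 - 0.18) * 93 * 0.36 * 10
SMD = 0.1700 * 93 * 0.36 * 10

56.9160 mm


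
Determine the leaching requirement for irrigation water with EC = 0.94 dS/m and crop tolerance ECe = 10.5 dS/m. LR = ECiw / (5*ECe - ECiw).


LR = ECiw / (5*ECe - ECiw)
LR = 0.94 / (5*10.5 - 0.94)
LR = 0.94 / 51.5600

0.0182


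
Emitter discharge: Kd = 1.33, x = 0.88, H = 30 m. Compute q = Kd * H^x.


q = Kd * H^x = 1.33 * 30^0.88 = 1.33 * 19.946500

26.5288 L/h


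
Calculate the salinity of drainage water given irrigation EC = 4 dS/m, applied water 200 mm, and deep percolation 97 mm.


EC_dw = EC_iw * D_iw / D_dw
EC_dw = 4 * 200 / 97
EC_dw = 800 / 97

8.2474 dS/m


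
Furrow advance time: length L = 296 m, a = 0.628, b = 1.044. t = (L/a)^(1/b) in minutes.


t = (L/a)^(1/b)
t = (296/0.628)^(1/1.044)
t = 471.337580^(1/1.044)

363.6327 min


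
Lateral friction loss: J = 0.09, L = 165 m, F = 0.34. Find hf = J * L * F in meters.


hf = J * L * F = 0.09 * 165 * 0.34 = 5.0490 m

5.0490 m


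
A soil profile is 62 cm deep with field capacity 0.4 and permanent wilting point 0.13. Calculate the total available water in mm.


AWC = (FC - PWP) * d * 10
AWC = (0.4 - 0.13) * 62 * 10
AWC = 0.2700 * 62 * 10

167.4000 mm


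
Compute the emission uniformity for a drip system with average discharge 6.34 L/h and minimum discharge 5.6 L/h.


EU = (q_min/q_avg)*100 = (5.6/6.34)*100 = 88.3281%

88.3281 %


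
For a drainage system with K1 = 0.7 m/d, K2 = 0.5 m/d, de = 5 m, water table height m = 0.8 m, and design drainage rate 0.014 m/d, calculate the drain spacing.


S^2 = 8*K2*de*m/q + 4*K1*m^2/q
S^2 = 8*0.5*5*0.8/0.014 + 4*0.7*0.8^2/0.014
S = sqrt(1270.8571)

35.6491 m


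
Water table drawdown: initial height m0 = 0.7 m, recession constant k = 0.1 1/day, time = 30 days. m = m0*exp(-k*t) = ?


m = m0 * exp(-k*t)
m = 0.7 * exp(-0.1 * 30)
m = 0.7 * exp(-3.0000)

0.0349 m


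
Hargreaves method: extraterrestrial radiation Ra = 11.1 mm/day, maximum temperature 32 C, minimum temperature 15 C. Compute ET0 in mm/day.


Tmean = (Tmax + Tmin)/2 = (32 + 15)/2 = 23.5
ET0 = 0.0023 * 11.1 * (23.5 + 17.8) * sqrt(32 - 15)
ET0 = 0.0023 * 11.1 * 41.3 * 4.123106

4.3474 mm/day


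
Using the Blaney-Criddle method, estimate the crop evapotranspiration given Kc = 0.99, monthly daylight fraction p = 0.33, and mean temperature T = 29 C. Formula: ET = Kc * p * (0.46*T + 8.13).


ET = Kc * p * (0.46*T + 8.13)
ET = 0.99 * 0.33 * (0.46*29 + 8.13)
ET = 0.99 * 0.33 * 21.4700

7.0142 mm/day


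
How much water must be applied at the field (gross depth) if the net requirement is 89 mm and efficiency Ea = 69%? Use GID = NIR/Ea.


Ea = 69% = 0.69
GID = NIR / Ea = 89 / 0.69 = 128.9855 mm

128.9855 mm


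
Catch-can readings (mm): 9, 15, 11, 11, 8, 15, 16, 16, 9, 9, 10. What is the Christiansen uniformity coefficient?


mean = 11.727273 mm
MAD = 2.743802 mm
CU = (1 - 2.743802/11.727273)*100

76.6032 %


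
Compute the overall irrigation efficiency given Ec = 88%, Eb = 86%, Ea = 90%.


Ec = 0.88, Eb = 0.86, Ea = 0.9
E = 0.88 * 0.86 * 0.9 * 100 = 68.1120%

68.1120 %


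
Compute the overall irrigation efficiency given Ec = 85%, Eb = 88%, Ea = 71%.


Ec = 0.85, Eb = 0.88, Ea = 0.71
E = 0.85 * 0.88 * 0.71 * 100 = 53.1080%

53.1080 %


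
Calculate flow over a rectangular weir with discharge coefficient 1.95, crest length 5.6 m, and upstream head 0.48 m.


Q = C * L * H^(3/2) = 1.95 * 5.6 * 0.48^1.5 = 1.95 * 5.6 * 0.332554

3.6315 m^3/s


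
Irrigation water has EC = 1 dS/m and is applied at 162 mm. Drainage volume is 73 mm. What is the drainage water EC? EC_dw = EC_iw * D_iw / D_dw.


EC_dw = EC_iw * D_iw / D_dw
EC_dw = 1 * 162 / 73
EC_dw = 162 / 73

2.2192 dS/m


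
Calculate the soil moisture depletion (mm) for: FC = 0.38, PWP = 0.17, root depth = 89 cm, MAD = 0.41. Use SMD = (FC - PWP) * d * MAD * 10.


SMD = (FC - PWP) * d * MAD * 10
SMD = (0.38 - 0.17) * 89 * 0.41 * 10
SMD = 0.2100 * 89 * 0.41 * 10

76.6290 mm


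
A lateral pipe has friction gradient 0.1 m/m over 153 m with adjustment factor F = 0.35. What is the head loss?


hf = J * L * F = 0.1 * 153 * 0.35 = 5.3550 m

5.3550 m


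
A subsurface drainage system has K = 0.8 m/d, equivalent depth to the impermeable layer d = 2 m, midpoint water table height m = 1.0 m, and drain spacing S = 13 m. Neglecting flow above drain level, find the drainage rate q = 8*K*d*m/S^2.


q = 8*K*d*m/S^2
q = 8*0.8*2*1.0/13^2
q = 12.8000 / 169

0.0757 m/d


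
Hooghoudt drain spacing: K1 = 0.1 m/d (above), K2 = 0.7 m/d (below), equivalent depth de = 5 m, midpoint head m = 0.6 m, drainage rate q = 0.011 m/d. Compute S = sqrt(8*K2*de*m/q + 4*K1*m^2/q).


S^2 = 8*K2*de*m/q + 4*K1*m^2/q
S^2 = 8*0.7*5*0.6/0.011 + 4*0.1*0.6^2/0.011
S = sqrt(1540.3636)

39.2475 m


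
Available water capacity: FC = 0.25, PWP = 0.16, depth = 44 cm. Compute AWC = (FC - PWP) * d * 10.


AWC = (FC - PWP) * d * 10
AWC = (0.25 - 0.16) * 44 * 10
AWC = 0.0900 * 44 * 10

39.6000 mm


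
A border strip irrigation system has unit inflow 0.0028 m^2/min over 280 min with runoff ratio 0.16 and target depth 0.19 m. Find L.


L = q*t/((1+r)*Z)
L = 0.0028*280/((1+0.16)*0.19)
L = 0.784/0.2204

3.5572 m


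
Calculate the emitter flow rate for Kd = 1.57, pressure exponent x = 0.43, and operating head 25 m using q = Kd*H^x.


q = Kd * H^x = 1.57 * 25^0.43 = 1.57 * 3.991298

6.2663 L/h


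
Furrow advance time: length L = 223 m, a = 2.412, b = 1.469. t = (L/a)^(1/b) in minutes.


t = (L/a)^(1/b)
t = (223/2.412)^(1/1.469)
t = 92.454395^(1/1.469)

21.7909 min


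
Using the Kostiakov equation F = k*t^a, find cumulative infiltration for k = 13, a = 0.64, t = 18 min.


F = k * t^a = 13 * 18^0.64
F = 13 * 6.358789

82.6643 mm


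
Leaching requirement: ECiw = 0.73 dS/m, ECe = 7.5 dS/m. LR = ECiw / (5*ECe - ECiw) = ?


LR = ECiw / (5*ECe - ECiw)
LR = 0.73 / (5*7.5 - 0.73)
LR = 0.73 / 36.7700

0.0199


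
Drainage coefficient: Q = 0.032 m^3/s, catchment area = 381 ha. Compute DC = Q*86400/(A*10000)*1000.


DC = Q * 86400 / (A * 10000) * 1000
DC = 0.032 * 86400 / (381 * 10000) * 1000
DC = 2764800.0000 / 3810000

0.7257 mm/day


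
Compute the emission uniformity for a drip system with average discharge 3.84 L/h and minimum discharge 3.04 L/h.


EU = (q_min/q_avg)*100 = (3.04/3.84)*100 = 79.1667%

79.1667 %


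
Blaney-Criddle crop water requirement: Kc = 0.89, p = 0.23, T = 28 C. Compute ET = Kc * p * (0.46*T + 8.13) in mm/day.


ET = Kc * p * (0.46*T + 8.13)
ET = 0.89 * 0.23 * (0.46*28 + 8.13)
ET = 0.89 * 0.23 * 21.0100

4.3007 mm/day


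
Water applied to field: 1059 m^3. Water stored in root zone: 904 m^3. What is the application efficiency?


Ea = V_root / V_field * 100 = 904 / 1059 * 100 = 85.3636%

85.3636 %


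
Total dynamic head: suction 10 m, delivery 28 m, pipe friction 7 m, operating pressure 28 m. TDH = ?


TDH = Hs + Hd + hf + Hp = 10 + 28 + 7 + 28 = 73

73 m


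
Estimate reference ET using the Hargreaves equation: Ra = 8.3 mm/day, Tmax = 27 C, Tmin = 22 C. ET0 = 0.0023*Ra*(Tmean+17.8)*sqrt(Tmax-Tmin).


Tmean = (Tmax + Tmin)/2 = (27 + 22)/2 = 24.5
ET0 = 0.0023 * 8.3 * (24.5 + 17.8) * sqrt(27 - 22)
ET0 = 0.0023 * 8.3 * 42.3 * 2.236068

1.8056 mm/day


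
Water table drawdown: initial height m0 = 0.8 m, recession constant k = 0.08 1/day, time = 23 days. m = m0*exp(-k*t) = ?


m = m0 * exp(-k*t)
m = 0.8 * exp(-0.08 * 23)
m = 0.8 * exp(-1.8400)

0.1271 m


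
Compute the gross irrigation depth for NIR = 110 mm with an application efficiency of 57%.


Ea = 57% = 0.57
GID = NIR / Ea = 110 / 0.57 = 192.9825 mm

192.9825 mm


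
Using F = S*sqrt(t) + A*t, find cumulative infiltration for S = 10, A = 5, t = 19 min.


F = S*sqrt(t) + A*t
F = 10*sqrt(19) + 5*19
F = 10*4.358899 + 95

138.5890 mm


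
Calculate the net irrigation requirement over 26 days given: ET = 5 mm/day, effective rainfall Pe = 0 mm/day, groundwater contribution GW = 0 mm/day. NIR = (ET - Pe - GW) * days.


Daily deficit = ET - Pe - GW = 5 - 0 - 0 = 5 mm/day
NIR = 5 * 26 = 130 mm

130.0000 mm


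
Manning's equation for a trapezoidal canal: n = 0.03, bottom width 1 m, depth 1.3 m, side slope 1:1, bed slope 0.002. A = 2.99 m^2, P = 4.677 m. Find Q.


R = A/P = 2.99/4.677 = 0.639299
Q = (1/0.03) * 2.99 * 0.639299^(2/3) * 0.002^0.5

3.3078 m^3/s


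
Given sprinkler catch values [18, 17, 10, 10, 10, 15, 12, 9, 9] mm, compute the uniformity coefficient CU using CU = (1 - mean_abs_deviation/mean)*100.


mean = 12.222222 mm
MAD = 2.962963 mm
CU = (1 - 2.962963/12.222222)*100

75.7576 %


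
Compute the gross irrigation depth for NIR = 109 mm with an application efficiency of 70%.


Ea = 70% = 0.7
GID = NIR / Ea = 109 / 0.7 = 155.7143 mm

155.7143 mm


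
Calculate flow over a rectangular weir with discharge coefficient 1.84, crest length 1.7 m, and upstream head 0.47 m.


Q = C * L * H^(3/2) = 1.84 * 1.7 * 0.47^1.5 = 1.84 * 1.7 * 0.322216

1.0079 m^3/s


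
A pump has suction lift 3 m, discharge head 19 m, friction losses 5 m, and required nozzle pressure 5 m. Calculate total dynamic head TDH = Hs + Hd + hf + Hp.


TDH = Hs + Hd + hf + Hp = 3 + 19 + 5 + 5 = 32

32 m


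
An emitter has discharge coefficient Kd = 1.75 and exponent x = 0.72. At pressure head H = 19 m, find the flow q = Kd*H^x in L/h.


q = Kd * H^x = 1.75 * 19^0.72 = 1.75 * 8.331105

14.5794 L/h


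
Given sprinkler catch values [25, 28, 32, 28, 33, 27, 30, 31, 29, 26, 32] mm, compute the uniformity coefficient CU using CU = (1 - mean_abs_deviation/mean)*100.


mean = 29.181818 mm
MAD = 2.198347 mm
CU = (1 - 2.198347/29.181818)*100

92.4667 %


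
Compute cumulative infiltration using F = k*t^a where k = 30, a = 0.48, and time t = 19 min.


F = k * t^a = 30 * 19^0.48
F = 30 * 4.109621

123.2886 mm


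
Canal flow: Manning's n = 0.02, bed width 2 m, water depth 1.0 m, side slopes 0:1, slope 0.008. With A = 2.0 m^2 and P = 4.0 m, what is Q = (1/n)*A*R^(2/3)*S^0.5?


R = A/P = 2.0/4.0 = 0.500000
Q = (1/0.02) * 2.0 * 0.500000^(2/3) * 0.008^0.5

5.6345 m^3/s


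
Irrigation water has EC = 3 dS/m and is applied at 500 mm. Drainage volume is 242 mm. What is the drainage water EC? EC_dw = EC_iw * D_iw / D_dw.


EC_dw = EC_iw * D_iw / D_dw
EC_dw = 3 * 500 / 242
EC_dw = 1500 / 242

6.1983 dS/m


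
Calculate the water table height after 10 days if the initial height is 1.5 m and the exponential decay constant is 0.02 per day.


m = m0 * exp(-k*t)
m = 1.5 * exp(-0.02 * 10)
m = 1.5 * exp(-0.2000)

1.2281 m


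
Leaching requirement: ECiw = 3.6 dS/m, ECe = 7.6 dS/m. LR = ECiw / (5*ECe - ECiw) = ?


LR = ECiw / (5*ECe - ECiw)
LR = 3.6 / (5*7.6 - 3.6)
LR = 3.6 / 34.4000

0.1047


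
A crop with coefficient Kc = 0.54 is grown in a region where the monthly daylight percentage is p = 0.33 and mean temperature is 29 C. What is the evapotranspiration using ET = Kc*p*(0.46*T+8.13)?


ET = Kc * p * (0.46*T + 8.13)
ET = 0.54 * 0.33 * (0.46*29 + 8.13)
ET = 0.54 * 0.33 * 21.4700

3.8260 mm/day


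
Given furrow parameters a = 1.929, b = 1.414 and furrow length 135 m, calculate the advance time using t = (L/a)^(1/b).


t = (L/a)^(1/b)
t = (135/1.929)^(1/1.414)
t = 69.984448^(1/1.414)

20.1748 min


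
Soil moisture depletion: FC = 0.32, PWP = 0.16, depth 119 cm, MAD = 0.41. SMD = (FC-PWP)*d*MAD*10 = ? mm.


SMD = (FC - PWP) * d * MAD * 10
SMD = (0.32 - 0.16) * 119 * 0.41 * 10
SMD = 0.1600 * 119 * 0.41 * 10

78.0640 mm


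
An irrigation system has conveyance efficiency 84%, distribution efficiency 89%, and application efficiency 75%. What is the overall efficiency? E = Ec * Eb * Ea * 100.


Ec = 0.84, Eb = 0.89, Ea = 0.75
E = 0.84 * 0.89 * 0.75 * 100 = 56.0700%

56.0700 %


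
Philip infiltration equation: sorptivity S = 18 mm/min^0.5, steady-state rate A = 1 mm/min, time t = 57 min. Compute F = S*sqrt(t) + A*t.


F = S*sqrt(t) + A*t
F = 18*sqrt(57) + 1*57
F = 18*7.549834 + 57

192.8970 mm


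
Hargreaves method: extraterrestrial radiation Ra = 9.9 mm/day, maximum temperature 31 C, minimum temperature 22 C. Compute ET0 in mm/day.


Tmean = (Tmax + Tmin)/2 = (31 + 22)/2 = 26.5
ET0 = 0.0023 * 9.9 * (26.5 + 17.8) * sqrt(31 - 22)
ET0 = 0.0023 * 9.9 * 44.3 * 3.000000

3.0261 mm/day


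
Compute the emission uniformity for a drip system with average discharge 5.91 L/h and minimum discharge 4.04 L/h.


EU = (q_min/q_avg)*100 = (4.04/5.91)*100 = 68.3587%

68.3587 %


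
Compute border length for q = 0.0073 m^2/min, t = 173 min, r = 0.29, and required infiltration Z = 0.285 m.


L = q*t/((1+r)*Z)
L = 0.0073*173/((1+0.29)*0.285)
L = 1.2629/0.36765

3.4351 m


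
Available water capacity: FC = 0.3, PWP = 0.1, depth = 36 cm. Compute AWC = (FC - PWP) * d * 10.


AWC = (FC - PWP) * d * 10
AWC = (0.3 - 0.1) * 36 * 10
AWC = 0.2000 * 36 * 10

72.0000 mm


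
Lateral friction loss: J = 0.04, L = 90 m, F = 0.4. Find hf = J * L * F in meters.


hf = J * L * F = 0.04 * 90 * 0.4 = 1.4400 m

1.4400 m


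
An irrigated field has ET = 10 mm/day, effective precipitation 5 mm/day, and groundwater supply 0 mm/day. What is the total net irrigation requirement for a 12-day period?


Daily deficit = ET - Pe - GW = 10 - 5 - 0 = 5 mm/day
NIR = 5 * 12 = 60 mm

60.0000 mm


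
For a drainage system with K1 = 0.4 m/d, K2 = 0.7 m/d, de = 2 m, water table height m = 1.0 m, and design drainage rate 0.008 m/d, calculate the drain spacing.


S^2 = 8*K2*de*m/q + 4*K1*m^2/q
S^2 = 8*0.7*2*1.0/0.008 + 4*0.4*1.0^2/0.008
S = sqrt(1600.0000)

40.0000 m


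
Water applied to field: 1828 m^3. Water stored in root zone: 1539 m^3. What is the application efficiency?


Ea = V_root / V_field * 100 = 1539 / 1828 * 100 = 84.1904%

84.1904 %


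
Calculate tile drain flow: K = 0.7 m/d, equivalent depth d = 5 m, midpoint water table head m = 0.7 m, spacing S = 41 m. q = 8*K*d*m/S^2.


q = 8*K*d*m/S^2
q = 8*0.7*5*0.7/41^2
q = 19.6000 / 1681

0.0117 m/d


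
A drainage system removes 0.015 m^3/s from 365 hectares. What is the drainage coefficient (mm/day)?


DC = Q * 86400 / (A * 10000) * 1000
DC = 0.015 * 86400 / (365 * 10000) * 1000
DC = 1296000.0000 / 3650000

0.3551 mm/day


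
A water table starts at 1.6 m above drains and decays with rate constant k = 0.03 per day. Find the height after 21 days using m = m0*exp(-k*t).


m = m0 * exp(-k*t)
m = 1.6 * exp(-0.03 * 21)
m = 1.6 * exp(-0.6300)

0.8521 m


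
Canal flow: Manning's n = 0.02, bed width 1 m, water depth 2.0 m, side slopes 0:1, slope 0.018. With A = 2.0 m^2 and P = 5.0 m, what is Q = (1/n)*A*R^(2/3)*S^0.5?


R = A/P = 2.0/5.0 = 0.400000
Q = (1/0.02) * 2.0 * 0.400000^(2/3) * 0.018^0.5

7.2835 m^3/s


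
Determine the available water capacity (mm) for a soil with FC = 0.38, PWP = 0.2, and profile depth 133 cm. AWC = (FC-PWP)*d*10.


AWC = (FC - PWP) * d * 10
AWC = (0.38 - 0.2) * 133 * 10
AWC = 0.1800 * 133 * 10

239.4000 mm


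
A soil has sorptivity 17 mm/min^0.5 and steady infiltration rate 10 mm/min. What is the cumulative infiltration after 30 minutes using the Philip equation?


F = S*sqrt(t) + A*t
F = 17*sqrt(30) + 10*30
F = 17*5.477226 + 300

393.1128 mm


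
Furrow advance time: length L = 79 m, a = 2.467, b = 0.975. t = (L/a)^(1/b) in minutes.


t = (L/a)^(1/b)
t = (79/2.467)^(1/0.975)
t = 32.022700^(1/0.975)

34.9993 min


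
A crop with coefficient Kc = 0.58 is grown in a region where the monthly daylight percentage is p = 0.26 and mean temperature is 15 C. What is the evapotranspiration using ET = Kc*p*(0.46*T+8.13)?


ET = Kc * p * (0.46*T + 8.13)
ET = 0.58 * 0.26 * (0.46*15 + 8.13)
ET = 0.58 * 0.26 * 15.0300

2.2665 mm/day


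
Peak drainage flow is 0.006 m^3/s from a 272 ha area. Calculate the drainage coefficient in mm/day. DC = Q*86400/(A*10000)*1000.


DC = Q * 86400 / (A * 10000) * 1000
DC = 0.006 * 86400 / (272 * 10000) * 1000
DC = 518400.0000 / 2720000

0.1906 mm/day


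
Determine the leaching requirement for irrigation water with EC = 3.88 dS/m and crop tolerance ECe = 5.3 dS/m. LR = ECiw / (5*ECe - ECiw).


LR = ECiw / (5*ECe - ECiw)
LR = 3.88 / (5*5.3 - 3.88)
LR = 3.88 / 22.6200

0.1715


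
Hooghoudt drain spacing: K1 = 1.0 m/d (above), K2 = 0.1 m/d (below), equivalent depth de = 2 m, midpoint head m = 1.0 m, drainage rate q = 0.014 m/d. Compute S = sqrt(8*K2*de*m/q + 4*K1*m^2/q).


S^2 = 8*K2*de*m/q + 4*K1*m^2/q
S^2 = 8*0.1*2*1.0/0.014 + 4*1.0*1.0^2/0.014
S = sqrt(400.0000)

20.0000 m


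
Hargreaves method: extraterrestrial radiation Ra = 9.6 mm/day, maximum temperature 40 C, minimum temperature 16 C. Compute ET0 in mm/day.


Tmean = (Tmax + Tmin)/2 = (40 + 16)/2 = 28.0
ET0 = 0.0023 * 9.6 * (28.0 + 17.8) * sqrt(40 - 16)
ET0 = 0.0023 * 9.6 * 45.8 * 4.898979

4.9542 mm/day


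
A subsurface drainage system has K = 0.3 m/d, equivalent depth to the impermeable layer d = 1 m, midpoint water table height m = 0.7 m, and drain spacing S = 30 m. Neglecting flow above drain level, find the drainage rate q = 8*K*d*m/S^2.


q = 8*K*d*m/S^2
q = 8*0.3*1*0.7/30^2
q = 1.6800 / 900

0.0019 m/d


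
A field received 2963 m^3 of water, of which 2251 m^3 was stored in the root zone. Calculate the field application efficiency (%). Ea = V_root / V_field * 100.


Ea = V_root / V_field * 100 = 2251 / 2963 * 100 = 75.9703%

75.9703 %


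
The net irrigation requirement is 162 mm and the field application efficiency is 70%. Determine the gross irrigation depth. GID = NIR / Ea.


Ea = 70% = 0.7
GID = NIR / Ea = 162 / 0.7 = 231.4286 mm

231.4286 mm


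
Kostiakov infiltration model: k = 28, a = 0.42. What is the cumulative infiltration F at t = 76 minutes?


F = k * t^a = 28 * 76^0.42
F = 28 * 6.165122

172.6234 mm


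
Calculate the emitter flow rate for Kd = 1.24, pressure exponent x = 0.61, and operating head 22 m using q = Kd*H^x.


q = Kd * H^x = 1.24 * 22^0.61 = 1.24 * 6.589885

8.1715 L/h


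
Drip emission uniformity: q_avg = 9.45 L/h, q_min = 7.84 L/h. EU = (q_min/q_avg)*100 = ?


EU = (q_min/q_avg)*100 = (7.84/9.45)*100 = 82.9630%

82.9630 %


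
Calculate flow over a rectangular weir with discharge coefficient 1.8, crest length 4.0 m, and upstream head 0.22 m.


Q = C * L * H^(3/2) = 1.8 * 4.0 * 0.22^1.5 = 1.8 * 4.0 * 0.103189

0.7430 m^3/s


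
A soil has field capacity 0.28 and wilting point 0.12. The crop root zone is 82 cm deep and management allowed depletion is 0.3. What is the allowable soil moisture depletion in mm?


SMD = (FC - PWP) * d * MAD * 10
SMD = (0.28 - 0.12) * 82 * 0.3 * 10
SMD = 0.1600 * 82 * 0.3 * 10

39.3600 mm


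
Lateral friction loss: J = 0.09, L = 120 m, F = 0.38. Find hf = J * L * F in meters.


hf = J * L * F = 0.09 * 120 * 0.38 = 4.1040 m

4.1040 m


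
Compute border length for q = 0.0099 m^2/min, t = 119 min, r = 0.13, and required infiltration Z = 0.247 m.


L = q*t/((1+r)*Z)
L = 0.0099*119/((1+0.13)*0.247)
L = 1.1781/0.27911

4.2209 m


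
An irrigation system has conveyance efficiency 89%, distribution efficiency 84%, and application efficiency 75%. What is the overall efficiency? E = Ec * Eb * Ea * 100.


Ec = 0.89, Eb = 0.84, Ea = 0.75
E = 0.89 * 0.84 * 0.75 * 100 = 56.0700%

56.0700 %


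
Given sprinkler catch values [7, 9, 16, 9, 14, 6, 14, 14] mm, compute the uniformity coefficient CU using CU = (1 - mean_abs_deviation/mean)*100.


mean = 11.125000 mm
MAD = 3.375000 mm
CU = (1 - 3.375000/11.125000)*100

69.6629 %


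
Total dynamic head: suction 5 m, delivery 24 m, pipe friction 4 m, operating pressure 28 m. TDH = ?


TDH = Hs + Hd + hf + Hp = 5 + 24 + 4 + 28 = 61

61 m


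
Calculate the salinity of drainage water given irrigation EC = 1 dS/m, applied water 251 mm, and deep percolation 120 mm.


EC_dw = EC_iw * D_iw / D_dw
EC_dw = 1 * 251 / 120
EC_dw = 251 / 120

2.0917 dS/m


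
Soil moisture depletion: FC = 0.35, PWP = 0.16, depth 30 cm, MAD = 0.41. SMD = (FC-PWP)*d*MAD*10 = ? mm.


SMD = (FC - PWP) * d * MAD * 10
SMD = (0.35 - 0.16) * 30 * 0.41 * 10
SMD = 0.1900 * 30 * 0.41 * 10

23.3700 mm


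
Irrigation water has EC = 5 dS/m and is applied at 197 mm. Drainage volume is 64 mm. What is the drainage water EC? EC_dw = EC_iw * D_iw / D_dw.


EC_dw = EC_iw * D_iw / D_dw
EC_dw = 5 * 197 / 64
EC_dw = 985 / 64

15.3906 dS/m


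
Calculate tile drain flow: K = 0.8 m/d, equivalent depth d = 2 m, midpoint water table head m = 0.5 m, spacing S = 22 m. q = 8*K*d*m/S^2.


q = 8*K*d*m/S^2
q = 8*0.8*2*0.5/22^2
q = 6.4000 / 484

0.0132 m/d


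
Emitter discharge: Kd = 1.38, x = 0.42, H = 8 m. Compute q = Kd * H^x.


q = Kd * H^x = 1.38 * 8^0.42 = 1.38 * 2.394957

3.3050 L/h


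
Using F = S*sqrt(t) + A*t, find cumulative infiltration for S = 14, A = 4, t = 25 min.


F = S*sqrt(t) + A*t
F = 14*sqrt(25) + 4*25
F = 14*5.000000 + 100

170.0000 mm


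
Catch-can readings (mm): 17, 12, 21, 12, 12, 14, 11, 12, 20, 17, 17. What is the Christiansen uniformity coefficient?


mean = 15.000000 mm
MAD = 3.090909 mm
CU = (1 - 3.090909/15.000000)*100

79.3939 %


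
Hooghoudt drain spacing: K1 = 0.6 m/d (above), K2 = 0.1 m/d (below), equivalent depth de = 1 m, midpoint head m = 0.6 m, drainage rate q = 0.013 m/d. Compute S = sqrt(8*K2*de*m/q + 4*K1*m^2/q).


S^2 = 8*K2*de*m/q + 4*K1*m^2/q
S^2 = 8*0.1*1*0.6/0.013 + 4*0.6*0.6^2/0.013
S = sqrt(103.3846)

10.1678 m


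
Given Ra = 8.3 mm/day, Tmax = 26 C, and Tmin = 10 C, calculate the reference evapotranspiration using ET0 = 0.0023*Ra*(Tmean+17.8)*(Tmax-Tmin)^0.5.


Tmean = (Tmax + Tmin)/2 = (26 + 10)/2 = 18.0
ET0 = 0.0023 * 8.3 * (18.0 + 17.8) * sqrt(26 - 10)
ET0 = 0.0023 * 8.3 * 35.8 * 4.000000

2.7337 mm/day


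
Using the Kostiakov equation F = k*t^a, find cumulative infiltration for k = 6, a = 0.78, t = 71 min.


F = k * t^a = 6 * 71^0.78
F = 6 * 27.795949

166.7757 mm


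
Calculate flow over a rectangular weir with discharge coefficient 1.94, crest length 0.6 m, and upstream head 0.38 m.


Q = C * L * H^(3/2) = 1.94 * 0.6 * 0.38^1.5 = 1.94 * 0.6 * 0.234248

0.2727 m^3/s


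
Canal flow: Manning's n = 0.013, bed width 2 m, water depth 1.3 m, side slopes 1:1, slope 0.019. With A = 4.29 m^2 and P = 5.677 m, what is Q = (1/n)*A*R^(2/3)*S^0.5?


R = A/P = 4.29/5.677 = 0.755681
Q = (1/0.013) * 4.29 * 0.755681^(2/3) * 0.019^0.5

37.7384 m^3/s


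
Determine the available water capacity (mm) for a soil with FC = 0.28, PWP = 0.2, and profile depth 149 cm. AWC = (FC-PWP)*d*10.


AWC = (FC - PWP) * d * 10
AWC = (0.28 - 0.2) * 149 * 10
AWC = 0.0800 * 149 * 10

119.2000 mm


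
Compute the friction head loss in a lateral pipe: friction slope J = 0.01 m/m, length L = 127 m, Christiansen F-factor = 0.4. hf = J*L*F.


hf = J * L * F = 0.01 * 127 * 0.4 = 0.5080 m

0.5080 m


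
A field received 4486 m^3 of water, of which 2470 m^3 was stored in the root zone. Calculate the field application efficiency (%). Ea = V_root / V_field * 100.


Ea = V_root / V_field * 100 = 2470 / 4486 * 100 = 55.0602%

55.0602 %


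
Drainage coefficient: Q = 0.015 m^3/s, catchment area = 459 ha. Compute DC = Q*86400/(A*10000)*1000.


DC = Q * 86400 / (A * 10000) * 1000
DC = 0.015 * 86400 / (459 * 10000) * 1000
DC = 1296000.0000 / 4590000

0.2824 mm/day


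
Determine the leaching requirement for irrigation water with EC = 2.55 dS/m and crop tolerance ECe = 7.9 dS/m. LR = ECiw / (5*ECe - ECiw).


LR = ECiw / (5*ECe - ECiw)
LR = 2.55 / (5*7.9 - 2.55)
LR = 2.55 / 36.9500

0.0690


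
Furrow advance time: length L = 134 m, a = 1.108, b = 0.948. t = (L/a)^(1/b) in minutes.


t = (L/a)^(1/b)
t = (134/1.108)^(1/0.948)
t = 120.938628^(1/0.948)

157.3253 min


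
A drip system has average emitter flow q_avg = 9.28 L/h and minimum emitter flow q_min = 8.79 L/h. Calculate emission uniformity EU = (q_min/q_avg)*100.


EU = (q_min/q_avg)*100 = (8.79/9.28)*100 = 94.7198%

94.7198 %


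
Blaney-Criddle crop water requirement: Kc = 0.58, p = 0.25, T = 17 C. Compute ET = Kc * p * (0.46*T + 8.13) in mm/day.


ET = Kc * p * (0.46*T + 8.13)
ET = 0.58 * 0.25 * (0.46*17 + 8.13)
ET = 0.58 * 0.25 * 15.9500

2.3127 mm/day
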